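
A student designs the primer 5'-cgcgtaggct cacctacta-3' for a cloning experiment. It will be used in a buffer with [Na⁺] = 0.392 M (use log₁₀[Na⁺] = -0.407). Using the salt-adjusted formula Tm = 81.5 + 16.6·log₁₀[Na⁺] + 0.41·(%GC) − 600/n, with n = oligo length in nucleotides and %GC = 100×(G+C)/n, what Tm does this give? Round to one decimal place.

66.9°C

Length n = 19. G=4, T=4, A=4, C=7
G+C = 11, so %GC = 11/19 × 100 = 57.895%
Salt term: 16.6 × (-0.407) = -6.756
GC term: 0.41 × 57.895 = 23.737; length term: −600/19 = −31.579
Tm = 81.5 + (-6.756) + 23.737 − 31.579 = 66.902 → 66.9°C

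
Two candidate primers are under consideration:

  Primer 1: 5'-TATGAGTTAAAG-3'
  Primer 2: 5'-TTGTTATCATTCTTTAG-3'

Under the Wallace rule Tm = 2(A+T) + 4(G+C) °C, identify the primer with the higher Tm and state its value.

Primer 1: A+T=9, G+C=3 → Tm = 2(9)+4(3) = 30°C
Primer 2: A+T=13, G+C=4 → Tm = 2(13)+4(4) = 42°C
30°C vs 42°C → primer 2 is higher.

Primer 2, 42°C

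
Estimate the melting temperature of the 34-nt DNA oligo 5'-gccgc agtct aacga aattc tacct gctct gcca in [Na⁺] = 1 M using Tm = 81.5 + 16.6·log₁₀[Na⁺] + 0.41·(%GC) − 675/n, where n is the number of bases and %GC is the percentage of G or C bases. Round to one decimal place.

83.4°C

Length n = 34. Base counts: C=12, T=8, G=6, A=8
G+C = 18, so %GC = 18/34 × 100 = 52.941%
Salt term: 16.6 × (0) = 0
GC term: 0.41 × 52.941 = 21.706; length term: −675/34 = −19.853
Tm = 81.5 + (0) + 21.706 − 19.853 = 83.353 → 83.4°C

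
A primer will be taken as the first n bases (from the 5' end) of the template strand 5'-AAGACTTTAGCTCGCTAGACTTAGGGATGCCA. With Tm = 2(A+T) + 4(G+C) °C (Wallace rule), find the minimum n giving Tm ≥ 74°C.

n = 26

First 25 bases: AAGACTTTAGCTCGCTAGACTTAGG → Tm = 72°C (< 74°C)
First 26 bases: AAGACTTTAGCTCGCTAGACTTAGGG → Tm = 76°C (≥ 74°C)
Each additional base adds 2°C (A/T) or 4°C (G/C), so Tm is non-decreasing in n; n = 26 is the first length to reach 74°C.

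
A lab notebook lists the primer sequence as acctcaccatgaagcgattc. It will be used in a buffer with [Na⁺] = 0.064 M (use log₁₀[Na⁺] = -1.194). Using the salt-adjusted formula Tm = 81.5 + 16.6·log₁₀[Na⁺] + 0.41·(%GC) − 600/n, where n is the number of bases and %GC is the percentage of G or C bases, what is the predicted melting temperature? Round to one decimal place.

Length n = 20. Counting bases: G=3, A=6, C=7, T=4
G+C = 10, so %GC = 10/20 × 100 = 50%
Salt term: 16.6 × (-1.194) = -19.82
GC term: 0.41 × 50 = 20.5; length term: −600/20 = −30
Tm = 81.5 + (-19.82) + 20.5 − 30 = 52.18 → 52.2°C

52.2°C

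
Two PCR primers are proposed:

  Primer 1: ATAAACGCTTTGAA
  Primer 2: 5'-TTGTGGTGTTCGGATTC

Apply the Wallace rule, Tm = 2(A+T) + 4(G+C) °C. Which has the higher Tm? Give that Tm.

Primer 2, 50°C

Primer 1: A+T=10, G+C=4 → Tm = 2(10)+4(4) = 36°C
Primer 2: A+T=9, G+C=8 → Tm = 2(9)+4(8) = 50°C
36°C vs 50°C → primer 2 is higher.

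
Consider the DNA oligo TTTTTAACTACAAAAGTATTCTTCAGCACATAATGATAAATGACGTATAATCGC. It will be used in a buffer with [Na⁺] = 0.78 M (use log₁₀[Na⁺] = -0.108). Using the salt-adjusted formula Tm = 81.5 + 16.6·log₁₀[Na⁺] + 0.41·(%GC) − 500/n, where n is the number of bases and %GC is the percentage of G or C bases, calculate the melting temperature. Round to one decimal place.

81.8°C

Length n = 54. Scanning the sequence gives T=18, G=6, C=9, A=21.
G+C = 15, so %GC = 15/54 × 100 = 27.778%
Salt term: 16.6 × (-0.108) = -1.793
GC term: 0.41 × 27.778 = 11.389; length term: −500/54 = −9.259
Tm = 81.5 + (-1.793) + 11.389 − 9.259 = 81.837 → 81.8°C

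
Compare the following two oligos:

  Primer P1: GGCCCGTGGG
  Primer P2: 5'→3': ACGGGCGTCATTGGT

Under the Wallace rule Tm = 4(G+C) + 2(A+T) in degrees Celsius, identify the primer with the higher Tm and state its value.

Primer P1: A+T=1, G+C=9 → Tm = 2(1)+4(9) = 38°C
Primer P2: A+T=6, G+C=9 → Tm = 2(6)+4(9) = 48°C
38°C vs 48°C → primer P2 is higher.

Primer P2, 48°C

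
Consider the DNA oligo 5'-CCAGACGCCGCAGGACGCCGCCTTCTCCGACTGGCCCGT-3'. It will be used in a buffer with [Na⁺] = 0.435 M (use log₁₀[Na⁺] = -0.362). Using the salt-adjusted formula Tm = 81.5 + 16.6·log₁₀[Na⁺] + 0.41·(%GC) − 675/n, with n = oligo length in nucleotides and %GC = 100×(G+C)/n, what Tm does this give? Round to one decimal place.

Length n = 39. Base counts: T=5, A=5, G=11, C=18
G+C = 29, so %GC = 29/39 × 100 = 74.359%
Salt term: 16.6 × (-0.362) = -6.009
GC term: 0.41 × 74.359 = 30.487; length term: −675/39 = −17.308
Tm = 81.5 + (-6.009) + 30.487 − 17.308 = 88.67 → 88.7°C

88.7°C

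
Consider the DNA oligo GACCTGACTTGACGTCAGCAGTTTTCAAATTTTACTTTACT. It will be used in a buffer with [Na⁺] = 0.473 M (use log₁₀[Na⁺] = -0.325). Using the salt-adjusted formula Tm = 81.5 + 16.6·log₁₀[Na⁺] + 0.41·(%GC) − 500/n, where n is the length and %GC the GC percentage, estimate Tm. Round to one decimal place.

78.9°C

Length n = 41. Counting bases: A=10, G=6, T=16, C=9
G+C = 15, so %GC = 15/41 × 100 = 36.585%
Salt term: 16.6 × (-0.325) = -5.395
GC term: 0.41 × 36.585 = 15; length term: −500/41 = −12.195
Tm = 81.5 + (-5.395) + 15 − 12.195 = 78.91 → 78.9°C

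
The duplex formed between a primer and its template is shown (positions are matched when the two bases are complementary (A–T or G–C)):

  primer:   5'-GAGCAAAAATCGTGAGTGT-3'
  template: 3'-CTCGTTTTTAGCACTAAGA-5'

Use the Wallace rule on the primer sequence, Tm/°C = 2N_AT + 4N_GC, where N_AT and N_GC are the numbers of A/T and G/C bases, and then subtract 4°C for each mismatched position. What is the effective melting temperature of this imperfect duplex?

Primer base counts: A=7, T=4, G=6, C=2 → A+T=11, G+C=8
Perfect-match Tm = 2(11) + 4(8) = 22 + 32 = 54°C
Mismatches (positions where the bases are not complementary): 2 (at positions 16, 18)
Effective Tm = 54 − 2×4 = 54 − 8 = 46°C

46°C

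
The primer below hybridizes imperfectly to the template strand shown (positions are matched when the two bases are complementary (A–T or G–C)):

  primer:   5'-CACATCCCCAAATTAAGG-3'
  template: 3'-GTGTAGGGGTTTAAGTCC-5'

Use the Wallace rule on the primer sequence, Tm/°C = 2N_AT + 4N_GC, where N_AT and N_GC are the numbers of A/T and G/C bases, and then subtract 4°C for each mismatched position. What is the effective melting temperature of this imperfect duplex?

48°C

Primer base counts: A=7, T=3, G=2, C=6 → A+T=10, G+C=8
Perfect-match Tm = 2(10) + 4(8) = 20 + 32 = 52°C
Mismatches (positions where the bases are not complementary): 1 (at position 15)
Effective Tm = 52 − 1×4 = 52 − 4 = 48°C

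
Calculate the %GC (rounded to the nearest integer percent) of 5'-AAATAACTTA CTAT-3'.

Base counts: G=0, T=5, C=2, A=7
G+C = 0 + 2 = 2 out of 14 bases
%GC = 2/14 × 100 = 14.29% ≈ 14%

14%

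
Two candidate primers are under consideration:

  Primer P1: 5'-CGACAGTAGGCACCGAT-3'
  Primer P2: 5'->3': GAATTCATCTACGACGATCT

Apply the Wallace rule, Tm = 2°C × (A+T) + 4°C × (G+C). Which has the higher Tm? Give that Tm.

Primer P1: A+T=7, G+C=10 → Tm = 2(7)+4(10) = 54°C
Primer P2: A+T=12, G+C=8 → Tm = 2(12)+4(8) = 56°C
54°C vs 56°C → primer P2 is higher.

Primer P2, 56°C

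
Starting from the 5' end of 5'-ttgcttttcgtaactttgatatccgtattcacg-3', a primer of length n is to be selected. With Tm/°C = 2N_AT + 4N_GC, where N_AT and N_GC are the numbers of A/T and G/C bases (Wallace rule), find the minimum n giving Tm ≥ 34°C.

n = 13

First 12 bases: TTGCTTTTCGTA → Tm = 32°C (< 34°C)
First 13 bases: TTGCTTTTCGTAA → Tm = 34°C (≥ 34°C)
Each additional base adds 2°C (A/T) or 4°C (G/C), so Tm is non-decreasing in n; n = 13 is the first length to reach 34°C.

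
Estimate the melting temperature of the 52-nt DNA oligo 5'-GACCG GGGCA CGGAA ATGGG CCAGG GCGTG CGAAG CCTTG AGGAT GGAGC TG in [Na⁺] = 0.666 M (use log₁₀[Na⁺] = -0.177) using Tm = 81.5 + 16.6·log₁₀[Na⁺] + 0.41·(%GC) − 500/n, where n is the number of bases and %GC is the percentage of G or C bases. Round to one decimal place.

96.5°C

Length n = 52. Counting bases: T=6, A=11, C=11, G=24
G+C = 35, so %GC = 35/52 × 100 = 67.308%
Salt term: 16.6 × (-0.177) = -2.938
GC term: 0.41 × 67.308 = 27.596; length term: −500/52 = −9.615
Tm = 81.5 + (-2.938) + 27.596 − 9.615 = 96.543 → 96.5°C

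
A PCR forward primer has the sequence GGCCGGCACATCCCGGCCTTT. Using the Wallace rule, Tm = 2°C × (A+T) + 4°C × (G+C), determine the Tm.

72°C

Counting bases: G=6, A=2, T=4, C=9
AT pairs contribute 6, GC pairs contribute 15.
Tm = 2×6 + 4×15 = 72°C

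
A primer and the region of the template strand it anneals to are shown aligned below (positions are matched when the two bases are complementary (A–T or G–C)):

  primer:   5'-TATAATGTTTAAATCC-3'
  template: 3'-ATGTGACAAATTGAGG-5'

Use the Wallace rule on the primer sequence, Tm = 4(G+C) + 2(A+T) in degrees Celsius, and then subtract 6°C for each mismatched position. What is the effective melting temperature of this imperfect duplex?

Primer base counts: A=6, T=7, G=1, C=2 → A+T=13, G+C=3
Perfect-match Tm = 2(13) + 4(3) = 26 + 12 = 38°C
Mismatches (positions where the bases are not complementary): 3 (at positions 3, 5, 13)
Effective Tm = 38 − 3×6 = 38 − 18 = 20°C

20°C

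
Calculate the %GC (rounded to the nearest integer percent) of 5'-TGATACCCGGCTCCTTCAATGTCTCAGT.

Base counts: C=9, G=5, A=5, T=9
G+C = 5 + 9 = 14 out of 28 bases
%GC = 14/28 × 100 = 50% ≈ 50%

50%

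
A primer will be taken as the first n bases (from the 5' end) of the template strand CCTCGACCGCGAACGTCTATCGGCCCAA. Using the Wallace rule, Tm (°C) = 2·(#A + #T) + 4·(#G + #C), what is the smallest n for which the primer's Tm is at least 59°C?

n = 18

First 17 bases: CCTCGACCGCGAACGTC → Tm = 58°C (< 59°C)
First 18 bases: CCTCGACCGCGAACGTCT → Tm = 60°C (≥ 59°C)
Each additional base adds 2°C (A/T) or 4°C (G/C), so Tm is non-decreasing in n; n = 18 is the first length to reach 59°C.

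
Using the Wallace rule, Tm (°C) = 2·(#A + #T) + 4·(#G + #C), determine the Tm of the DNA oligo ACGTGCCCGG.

T=1, A=1, C=4, G=4
AT pairs contribute 2, GC pairs contribute 8.
Tm = 2(2) + 4(8) = 4 + 32 = 36°C

36°C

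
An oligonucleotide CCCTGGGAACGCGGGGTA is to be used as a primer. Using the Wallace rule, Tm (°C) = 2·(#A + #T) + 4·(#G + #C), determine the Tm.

C=5, T=2, G=8, A=3
AT pairs contribute 5, GC pairs contribute 13.
Tm = 2(5) + 4(13) = 10 + 52 = 62°C

62°C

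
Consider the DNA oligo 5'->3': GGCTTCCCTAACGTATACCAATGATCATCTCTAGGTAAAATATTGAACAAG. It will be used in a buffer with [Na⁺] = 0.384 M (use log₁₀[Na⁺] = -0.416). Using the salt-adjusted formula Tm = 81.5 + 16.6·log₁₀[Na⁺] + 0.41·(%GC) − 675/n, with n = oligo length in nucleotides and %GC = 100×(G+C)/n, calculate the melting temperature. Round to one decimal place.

Length n = 51. C=11, G=8, T=14, A=18
G+C = 19, so %GC = 19/51 × 100 = 37.255%
Salt term: 16.6 × (-0.416) = -6.906
GC term: 0.41 × 37.255 = 15.275; length term: −675/51 = −13.235
Tm = 81.5 + (-6.906) + 15.275 − 13.235 = 76.634 → 76.6°C

76.6°C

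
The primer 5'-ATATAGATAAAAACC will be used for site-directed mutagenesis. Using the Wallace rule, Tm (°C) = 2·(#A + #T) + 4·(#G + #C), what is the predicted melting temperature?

Scanning the sequence gives G=1, A=9, C=2, T=3.
AT pairs contribute 12, GC pairs contribute 3.
Tm = 4·3 + 2·12 = 12 + 24 = 36°C

36°C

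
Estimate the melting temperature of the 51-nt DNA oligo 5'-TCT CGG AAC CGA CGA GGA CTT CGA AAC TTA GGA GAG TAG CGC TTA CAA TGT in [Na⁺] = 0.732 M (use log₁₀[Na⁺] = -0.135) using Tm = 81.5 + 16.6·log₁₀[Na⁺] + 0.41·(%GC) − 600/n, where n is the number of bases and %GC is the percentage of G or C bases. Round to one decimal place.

Length n = 51. Base counts: G=14, A=15, T=11, C=11
G+C = 25, so %GC = 25/51 × 100 = 49.02%
Salt term: 16.6 × (-0.135) = -2.241
GC term: 0.41 × 49.02 = 20.098; length term: −600/51 = −11.765
Tm = 81.5 + (-2.241) + 20.098 − 11.765 = 87.592 → 87.6°C

87.6°C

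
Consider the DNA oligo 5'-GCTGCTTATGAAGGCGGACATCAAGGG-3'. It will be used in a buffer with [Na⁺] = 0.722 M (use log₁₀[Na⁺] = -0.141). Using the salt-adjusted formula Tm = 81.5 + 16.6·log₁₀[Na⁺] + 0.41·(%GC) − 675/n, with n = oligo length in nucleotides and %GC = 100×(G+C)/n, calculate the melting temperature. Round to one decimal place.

Length n = 27. A=7, G=10, C=5, T=5
G+C = 15, so %GC = 15/27 × 100 = 55.556%
Salt term: 16.6 × (-0.141) = -2.341
GC term: 0.41 × 55.556 = 22.778; length term: −675/27 = −25
Tm = 81.5 + (-2.341) + 22.778 − 25 = 76.937 → 76.9°C

76.9°C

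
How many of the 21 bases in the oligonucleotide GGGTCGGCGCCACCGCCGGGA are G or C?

Scanning the sequence gives G=10, T=1, C=8, A=2.
G+C = 10 + 8 = 18

18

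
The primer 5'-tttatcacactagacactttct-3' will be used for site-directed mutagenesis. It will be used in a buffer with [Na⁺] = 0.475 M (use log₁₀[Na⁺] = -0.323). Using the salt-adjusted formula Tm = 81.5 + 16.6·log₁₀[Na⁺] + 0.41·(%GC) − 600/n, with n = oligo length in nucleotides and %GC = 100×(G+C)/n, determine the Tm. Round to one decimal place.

61.9°C

Length n = 22. Counting bases: T=9, G=1, A=6, C=6
G+C = 7, so %GC = 7/22 × 100 = 31.818%
Salt term: 16.6 × (-0.323) = -5.362
GC term: 0.41 × 31.818 = 13.045; length term: −600/22 = −27.273
Tm = 81.5 + (-5.362) + 13.045 − 27.273 = 61.91 → 61.9°C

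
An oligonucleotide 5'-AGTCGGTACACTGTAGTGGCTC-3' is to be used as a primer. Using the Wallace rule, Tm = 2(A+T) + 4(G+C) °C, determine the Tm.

Base counts: A=4, T=6, C=5, G=7
So N_AT = 10 and N_GC = 12.
Tm = 2×10 + 4×12 = 68°C

68°C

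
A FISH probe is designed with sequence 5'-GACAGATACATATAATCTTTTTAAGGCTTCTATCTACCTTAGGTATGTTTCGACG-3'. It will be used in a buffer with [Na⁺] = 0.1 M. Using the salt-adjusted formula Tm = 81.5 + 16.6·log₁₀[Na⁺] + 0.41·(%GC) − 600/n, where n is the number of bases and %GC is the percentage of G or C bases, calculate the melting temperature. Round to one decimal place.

Length n = 55. C=10, A=15, T=21, G=9
G+C = 19, so %GC = 19/55 × 100 = 34.545%
Salt term: 16.6 × (-1) = -16.6
GC term: 0.41 × 34.545 = 14.163; length term: −600/55 = −10.909
Tm = 81.5 + (-16.6) + 14.163 − 10.909 = 68.154 → 68.2°C

68.2°C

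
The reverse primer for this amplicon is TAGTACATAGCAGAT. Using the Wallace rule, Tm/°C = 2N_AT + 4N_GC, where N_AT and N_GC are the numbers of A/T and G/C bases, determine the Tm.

Base counts: G=3, A=6, T=4, C=2
A+T = 10, G+C = 5
Tm = 2(10) + 4(5) = 20 + 20 = 40°C

40°C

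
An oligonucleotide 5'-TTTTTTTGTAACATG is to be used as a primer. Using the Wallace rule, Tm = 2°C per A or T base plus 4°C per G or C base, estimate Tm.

36°C

Base counts: T=9, C=1, G=2, A=3
So N_AT = 12 and N_GC = 3.
Tm = 4·3 + 2·12 = 12 + 24 = 36°C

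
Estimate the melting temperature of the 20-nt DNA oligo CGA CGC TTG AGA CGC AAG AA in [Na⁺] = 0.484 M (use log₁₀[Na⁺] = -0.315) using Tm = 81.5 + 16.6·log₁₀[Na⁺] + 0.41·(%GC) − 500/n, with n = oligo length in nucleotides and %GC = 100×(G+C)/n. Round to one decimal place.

Length n = 20. Base counts: G=6, C=5, T=2, A=7
G+C = 11, so %GC = 11/20 × 100 = 55%
Salt term: 16.6 × (-0.315) = -5.229
GC term: 0.41 × 55 = 22.55; length term: −500/20 = −25
Tm = 81.5 + (-5.229) + 22.55 − 25 = 73.821 → 73.8°C

73.8°C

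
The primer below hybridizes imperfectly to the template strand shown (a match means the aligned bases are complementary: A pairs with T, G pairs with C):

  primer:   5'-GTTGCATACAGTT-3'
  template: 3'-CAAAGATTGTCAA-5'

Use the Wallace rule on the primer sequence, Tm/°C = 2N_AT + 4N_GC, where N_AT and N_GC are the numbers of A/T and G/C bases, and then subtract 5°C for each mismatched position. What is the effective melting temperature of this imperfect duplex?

21°C

Primer base counts: A=3, T=5, G=3, C=2 → A+T=8, G+C=5
Perfect-match Tm = 2(8) + 4(5) = 16 + 20 = 36°C
Mismatches (positions where the bases are not complementary): 3 (at positions 4, 6, 7)
Effective Tm = 36 − 3×5 = 36 − 15 = 21°C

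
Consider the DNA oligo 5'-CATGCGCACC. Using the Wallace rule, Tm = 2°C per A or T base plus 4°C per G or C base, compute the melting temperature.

Scanning the sequence gives G=2, A=2, C=5, T=1.
A+T = 3, G+C = 7
Tm = 2(3) + 4(7) = 6 + 28 = 34°C

34°C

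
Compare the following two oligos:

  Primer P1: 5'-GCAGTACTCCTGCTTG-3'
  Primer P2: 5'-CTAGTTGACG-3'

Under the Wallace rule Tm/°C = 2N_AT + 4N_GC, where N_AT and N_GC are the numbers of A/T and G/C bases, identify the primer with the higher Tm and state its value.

Primer P1, 50°C

Primer P1: A+T=7, G+C=9 → Tm = 2(7)+4(9) = 50°C
Primer P2: A+T=5, G+C=5 → Tm = 2(5)+4(5) = 30°C
50°C vs 30°C → primer P1 is higher.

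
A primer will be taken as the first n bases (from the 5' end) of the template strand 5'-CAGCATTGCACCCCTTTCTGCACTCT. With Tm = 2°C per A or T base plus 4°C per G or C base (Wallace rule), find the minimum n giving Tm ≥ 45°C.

n = 14

First 13 bases: CAGCATTGCACCC → Tm = 42°C (< 45°C)
First 14 bases: CAGCATTGCACCCC → Tm = 46°C (≥ 45°C)
Each additional base adds 2°C (A/T) or 4°C (G/C), so Tm is non-decreasing in n; n = 14 is the first length to reach 45°C.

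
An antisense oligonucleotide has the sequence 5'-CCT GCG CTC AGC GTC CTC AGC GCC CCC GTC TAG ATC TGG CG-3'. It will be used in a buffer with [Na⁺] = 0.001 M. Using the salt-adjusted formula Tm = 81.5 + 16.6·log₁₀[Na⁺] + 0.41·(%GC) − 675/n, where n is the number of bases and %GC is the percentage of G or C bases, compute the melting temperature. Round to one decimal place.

Length n = 41. A=4, T=8, G=11, C=18
G+C = 29, so %GC = 29/41 × 100 = 70.732%
Salt term: 16.6 × (-3) = -49.8
GC term: 0.41 × 70.732 = 29; length term: −675/41 = −16.463
Tm = 81.5 + (-49.8) + 29 − 16.463 = 44.237 → 44.2°C

44.2°C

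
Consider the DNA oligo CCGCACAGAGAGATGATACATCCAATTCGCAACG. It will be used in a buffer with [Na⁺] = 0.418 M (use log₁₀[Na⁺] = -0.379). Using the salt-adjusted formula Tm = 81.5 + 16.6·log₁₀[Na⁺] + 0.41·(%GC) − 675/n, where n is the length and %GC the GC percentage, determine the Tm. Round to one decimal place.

75.9°C

Length n = 34. Base counts: T=5, A=12, C=10, G=7
G+C = 17, so %GC = 17/34 × 100 = 50%
Salt term: 16.6 × (-0.379) = -6.291
GC term: 0.41 × 50 = 20.5; length term: −675/34 = −19.853
Tm = 81.5 + (-6.291) + 20.5 − 19.853 = 75.856 → 75.9°C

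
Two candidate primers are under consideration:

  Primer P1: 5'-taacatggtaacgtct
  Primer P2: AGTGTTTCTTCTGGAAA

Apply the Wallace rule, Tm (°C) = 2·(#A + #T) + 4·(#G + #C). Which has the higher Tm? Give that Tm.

Primer P2, 46°C

Primer P1: A+T=10, G+C=6 → Tm = 2(10)+4(6) = 44°C
Primer P2: A+T=11, G+C=6 → Tm = 2(11)+4(6) = 46°C
44°C vs 46°C → primer P2 is higher.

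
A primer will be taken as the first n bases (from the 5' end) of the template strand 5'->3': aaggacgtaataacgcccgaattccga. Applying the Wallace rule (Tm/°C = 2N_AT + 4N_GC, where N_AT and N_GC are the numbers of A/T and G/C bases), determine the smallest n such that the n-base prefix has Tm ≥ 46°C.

n = 16

First 15 bases: AAGGACGTAATAACG → Tm = 42°C (< 46°C)
First 16 bases: AAGGACGTAATAACGC → Tm = 46°C (≥ 46°C)
Each additional base adds 2°C (A/T) or 4°C (G/C), so Tm is non-decreasing in n; n = 16 is the first length to reach 46°C.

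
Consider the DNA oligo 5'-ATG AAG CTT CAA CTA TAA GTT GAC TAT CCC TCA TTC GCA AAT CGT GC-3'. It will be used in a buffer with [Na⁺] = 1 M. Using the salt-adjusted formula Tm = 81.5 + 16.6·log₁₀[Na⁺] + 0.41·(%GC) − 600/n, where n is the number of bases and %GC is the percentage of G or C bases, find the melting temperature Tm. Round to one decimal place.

85.3°C

Length n = 47. A=14, T=14, C=12, G=7
G+C = 19, so %GC = 19/47 × 100 = 40.426%
Salt term: 16.6 × (0) = 0
GC term: 0.41 × 40.426 = 16.575; length term: −600/47 = −12.766
Tm = 81.5 + (0) + 16.575 − 12.766 = 85.309 → 85.3°C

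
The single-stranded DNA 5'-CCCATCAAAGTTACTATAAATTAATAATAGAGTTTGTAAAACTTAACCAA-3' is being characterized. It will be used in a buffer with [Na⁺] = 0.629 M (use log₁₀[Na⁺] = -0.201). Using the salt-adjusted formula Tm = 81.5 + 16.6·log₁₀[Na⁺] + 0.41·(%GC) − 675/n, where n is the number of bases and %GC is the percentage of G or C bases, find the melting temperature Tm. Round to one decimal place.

Length n = 50. Scanning the sequence gives A=23, G=4, C=8, T=15.
G+C = 12, so %GC = 12/50 × 100 = 24%
Salt term: 16.6 × (-0.201) = -3.337
GC term: 0.41 × 24 = 9.84; length term: −675/50 = −13.5
Tm = 81.5 + (-3.337) + 9.84 − 13.5 = 74.503 → 74.5°C

74.5°C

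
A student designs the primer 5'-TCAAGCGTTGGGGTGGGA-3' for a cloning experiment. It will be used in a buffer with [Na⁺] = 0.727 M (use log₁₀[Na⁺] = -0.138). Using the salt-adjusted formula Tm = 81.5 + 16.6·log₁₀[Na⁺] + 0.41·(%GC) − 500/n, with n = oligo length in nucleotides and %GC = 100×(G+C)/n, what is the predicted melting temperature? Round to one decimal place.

Length n = 18. Scanning the sequence gives G=9, T=4, A=3, C=2.
G+C = 11, so %GC = 11/18 × 100 = 61.111%
Salt term: 16.6 × (-0.138) = -2.291
GC term: 0.41 × 61.111 = 25.056; length term: −500/18 = −27.778
Tm = 81.5 + (-2.291) + 25.056 − 27.778 = 76.487 → 76.5°C

76.5°C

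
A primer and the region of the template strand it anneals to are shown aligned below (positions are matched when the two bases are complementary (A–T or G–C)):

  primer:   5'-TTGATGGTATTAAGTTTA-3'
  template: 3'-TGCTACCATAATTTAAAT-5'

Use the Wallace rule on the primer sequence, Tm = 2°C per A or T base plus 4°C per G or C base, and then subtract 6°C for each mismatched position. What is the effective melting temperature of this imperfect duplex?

Primer base counts: A=5, T=9, G=4, C=0 → A+T=14, G+C=4
Perfect-match Tm = 2(14) + 4(4) = 28 + 16 = 44°C
Mismatches (positions where the bases are not complementary): 3 (at positions 1, 2, 14)
Effective Tm = 44 − 3×6 = 44 − 18 = 26°C

26°C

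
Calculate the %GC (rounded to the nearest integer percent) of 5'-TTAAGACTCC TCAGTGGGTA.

A=5, T=6, G=5, C=4
G+C = 5 + 4 = 9 out of 20 bases
%GC = 9/20 × 100 = 45% ≈ 45%

45%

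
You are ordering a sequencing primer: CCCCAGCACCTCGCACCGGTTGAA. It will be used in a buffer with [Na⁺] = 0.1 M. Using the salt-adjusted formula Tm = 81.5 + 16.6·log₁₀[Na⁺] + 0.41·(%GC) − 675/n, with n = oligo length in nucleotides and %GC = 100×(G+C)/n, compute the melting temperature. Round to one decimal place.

Length n = 24. Scanning the sequence gives G=5, C=11, T=3, A=5.
G+C = 16, so %GC = 16/24 × 100 = 66.667%
Salt term: 16.6 × (-1) = -16.6
GC term: 0.41 × 66.667 = 27.333; length term: −675/24 = −28.125
Tm = 81.5 + (-16.6) + 27.333 − 28.125 = 64.108 → 64.1°C

64.1°C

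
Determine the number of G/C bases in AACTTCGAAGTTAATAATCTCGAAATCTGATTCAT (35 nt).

10

Counting bases: C=6, T=12, G=4, A=13
Total G or C: 4 + 6 = 10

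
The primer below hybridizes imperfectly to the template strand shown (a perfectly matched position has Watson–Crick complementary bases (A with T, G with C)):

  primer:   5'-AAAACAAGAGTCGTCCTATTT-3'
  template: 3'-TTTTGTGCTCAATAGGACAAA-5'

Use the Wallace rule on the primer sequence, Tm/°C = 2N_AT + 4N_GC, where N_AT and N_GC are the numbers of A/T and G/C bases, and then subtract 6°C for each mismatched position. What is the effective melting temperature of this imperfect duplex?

32°C

Primer base counts: A=8, T=6, G=3, C=4 → A+T=14, G+C=7
Perfect-match Tm = 2(14) + 4(7) = 28 + 28 = 56°C
Mismatches (positions where the bases are not complementary): 4 (at positions 7, 12, 13, 18)
Effective Tm = 56 − 4×6 = 56 − 24 = 32°C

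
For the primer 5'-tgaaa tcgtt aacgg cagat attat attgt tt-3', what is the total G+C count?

Counting bases: C=3, A=10, G=6, T=13
Total G or C: 6 + 3 = 9

9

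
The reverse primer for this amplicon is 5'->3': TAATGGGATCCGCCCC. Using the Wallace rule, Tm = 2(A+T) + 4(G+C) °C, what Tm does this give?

52°C

A=3, G=4, C=6, T=3
So N_AT = 6 and N_GC = 10.
Tm = 4·10 + 2·6 = 40 + 12 = 52°C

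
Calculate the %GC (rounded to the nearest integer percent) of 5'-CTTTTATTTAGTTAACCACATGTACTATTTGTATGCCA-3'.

29%

A=10, C=7, T=17, G=4
G+C = 4 + 7 = 11 out of 38 bases
%GC = 11/38 × 100 = 28.95% ≈ 29%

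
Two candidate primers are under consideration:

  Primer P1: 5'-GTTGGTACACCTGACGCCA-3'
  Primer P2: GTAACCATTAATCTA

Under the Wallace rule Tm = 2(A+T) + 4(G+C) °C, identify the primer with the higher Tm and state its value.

Primer P1, 60°C

Primer P1: A+T=8, G+C=11 → Tm = 2(8)+4(11) = 60°C
Primer P2: A+T=11, G+C=4 → Tm = 2(11)+4(4) = 38°C
60°C vs 38°C → primer P1 is higher.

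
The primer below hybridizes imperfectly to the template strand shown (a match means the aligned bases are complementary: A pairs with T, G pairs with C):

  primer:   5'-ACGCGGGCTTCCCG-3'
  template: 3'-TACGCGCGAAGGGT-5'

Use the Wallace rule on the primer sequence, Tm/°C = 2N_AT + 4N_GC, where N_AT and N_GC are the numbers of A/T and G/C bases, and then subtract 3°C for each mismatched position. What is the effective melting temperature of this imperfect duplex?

Primer base counts: A=1, T=2, G=5, C=6 → A+T=3, G+C=11
Perfect-match Tm = 2(3) + 4(11) = 6 + 44 = 50°C
Mismatches (positions where the bases are not complementary): 3 (at positions 2, 6, 14)
Effective Tm = 50 − 3×3 = 50 − 9 = 41°C

41°C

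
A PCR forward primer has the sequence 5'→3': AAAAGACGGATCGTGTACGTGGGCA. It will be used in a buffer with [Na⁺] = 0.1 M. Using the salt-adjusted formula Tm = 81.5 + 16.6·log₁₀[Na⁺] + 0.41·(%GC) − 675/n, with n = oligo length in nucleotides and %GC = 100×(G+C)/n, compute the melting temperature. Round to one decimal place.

59.2°C

Length n = 25. Scanning the sequence gives A=8, C=4, T=4, G=9.
G+C = 13, so %GC = 13/25 × 100 = 52%
Salt term: 16.6 × (-1) = -16.6
GC term: 0.41 × 52 = 21.32; length term: −675/25 = −27
Tm = 81.5 + (-16.6) + 21.32 − 27 = 59.22 → 59.2°C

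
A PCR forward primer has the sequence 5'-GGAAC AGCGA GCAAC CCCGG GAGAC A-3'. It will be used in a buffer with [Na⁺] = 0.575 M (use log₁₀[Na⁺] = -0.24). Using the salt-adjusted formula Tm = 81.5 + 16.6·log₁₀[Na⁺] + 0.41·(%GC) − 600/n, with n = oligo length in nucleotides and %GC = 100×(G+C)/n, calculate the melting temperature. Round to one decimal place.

81.2°C

Length n = 26. Scanning the sequence gives G=9, A=9, T=0, C=8.
G+C = 17, so %GC = 17/26 × 100 = 65.385%
Salt term: 16.6 × (-0.24) = -3.984
GC term: 0.41 × 65.385 = 26.808; length term: −600/26 = −23.077
Tm = 81.5 + (-3.984) + 26.808 − 23.077 = 81.247 → 81.2°C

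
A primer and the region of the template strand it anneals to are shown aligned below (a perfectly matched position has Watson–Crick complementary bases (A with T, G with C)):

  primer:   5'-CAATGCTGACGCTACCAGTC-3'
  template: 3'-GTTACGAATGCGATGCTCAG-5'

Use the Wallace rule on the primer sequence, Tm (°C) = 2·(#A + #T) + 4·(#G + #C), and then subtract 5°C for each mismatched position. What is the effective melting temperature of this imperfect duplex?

Primer base counts: A=5, T=4, G=4, C=7 → A+T=9, G+C=11
Perfect-match Tm = 2(9) + 4(11) = 18 + 44 = 62°C
Mismatches (positions where the bases are not complementary): 2 (at positions 8, 16)
Effective Tm = 62 − 2×5 = 62 − 10 = 52°C

52°C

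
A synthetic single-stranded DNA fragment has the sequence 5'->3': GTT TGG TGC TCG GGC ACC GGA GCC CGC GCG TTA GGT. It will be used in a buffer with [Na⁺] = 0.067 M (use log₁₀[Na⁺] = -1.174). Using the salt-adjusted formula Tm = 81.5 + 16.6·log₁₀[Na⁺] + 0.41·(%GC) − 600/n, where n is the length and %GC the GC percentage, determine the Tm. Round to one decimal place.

73.8°C

Length n = 36. Base counts: G=15, T=8, A=3, C=10
G+C = 25, so %GC = 25/36 × 100 = 69.444%
Salt term: 16.6 × (-1.174) = -19.488
GC term: 0.41 × 69.444 = 28.472; length term: −600/36 = −16.667
Tm = 81.5 + (-19.488) + 28.472 − 16.667 = 73.817 → 73.8°C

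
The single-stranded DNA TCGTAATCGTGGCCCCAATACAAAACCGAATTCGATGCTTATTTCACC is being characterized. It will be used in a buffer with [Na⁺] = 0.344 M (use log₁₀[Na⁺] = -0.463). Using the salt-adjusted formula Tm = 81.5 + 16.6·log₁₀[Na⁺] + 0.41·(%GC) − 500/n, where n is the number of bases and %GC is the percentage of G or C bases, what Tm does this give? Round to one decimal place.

Length n = 48. Counting bases: A=14, T=13, C=14, G=7
G+C = 21, so %GC = 21/48 × 100 = 43.75%
Salt term: 16.6 × (-0.463) = -7.686
GC term: 0.41 × 43.75 = 17.938; length term: −500/48 = −10.417
Tm = 81.5 + (-7.686) + 17.938 − 10.417 = 81.335 → 81.3°C

81.3°C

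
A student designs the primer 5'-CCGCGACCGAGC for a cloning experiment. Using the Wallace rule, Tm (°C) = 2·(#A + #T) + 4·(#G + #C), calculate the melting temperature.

T=0, A=2, G=4, C=6
So N_AT = 2 and N_GC = 10.
Tm = 4·10 + 2·2 = 40 + 4 = 44°C

44°C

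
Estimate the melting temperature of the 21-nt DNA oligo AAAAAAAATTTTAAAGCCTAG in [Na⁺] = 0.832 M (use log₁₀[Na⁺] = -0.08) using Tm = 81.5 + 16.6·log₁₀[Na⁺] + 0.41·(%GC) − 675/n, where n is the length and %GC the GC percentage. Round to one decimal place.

55.8°C

Length n = 21. Counting bases: C=2, T=5, G=2, A=12
G+C = 4, so %GC = 4/21 × 100 = 19.048%
Salt term: 16.6 × (-0.08) = -1.328
GC term: 0.41 × 19.048 = 7.81; length term: −675/21 = −32.143
Tm = 81.5 + (-1.328) + 7.81 − 32.143 = 55.839 → 55.8°C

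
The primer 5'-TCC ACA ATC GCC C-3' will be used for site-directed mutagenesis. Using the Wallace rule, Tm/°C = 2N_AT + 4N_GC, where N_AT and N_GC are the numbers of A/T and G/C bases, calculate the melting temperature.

Base counts: T=2, C=7, G=1, A=3
A+T = 5, G+C = 8
Tm = 2×5 + 4×8 = 42°C

42°C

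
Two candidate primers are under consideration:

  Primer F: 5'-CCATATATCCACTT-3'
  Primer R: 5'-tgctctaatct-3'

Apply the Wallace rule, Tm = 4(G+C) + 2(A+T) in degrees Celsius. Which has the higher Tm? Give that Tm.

Primer F, 38°C

Primer F: A+T=9, G+C=5 → Tm = 2(9)+4(5) = 38°C
Primer R: A+T=7, G+C=4 → Tm = 2(7)+4(4) = 30°C
38°C vs 30°C → primer F is higher.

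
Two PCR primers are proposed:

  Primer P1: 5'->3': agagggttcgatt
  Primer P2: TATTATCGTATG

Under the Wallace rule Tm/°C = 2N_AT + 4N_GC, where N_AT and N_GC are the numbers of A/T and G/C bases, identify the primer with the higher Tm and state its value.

Primer P1, 38°C

Primer P1: A+T=7, G+C=6 → Tm = 2(7)+4(6) = 38°C
Primer P2: A+T=9, G+C=3 → Tm = 2(9)+4(3) = 30°C
38°C vs 30°C → primer P1 is higher.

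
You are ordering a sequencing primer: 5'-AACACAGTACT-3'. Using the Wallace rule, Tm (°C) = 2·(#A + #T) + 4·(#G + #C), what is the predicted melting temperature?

Base counts: G=1, C=3, T=2, A=5
So N_AT = 7 and N_GC = 4.
Tm = 2(7) + 4(4) = 14 + 16 = 30°C

30°C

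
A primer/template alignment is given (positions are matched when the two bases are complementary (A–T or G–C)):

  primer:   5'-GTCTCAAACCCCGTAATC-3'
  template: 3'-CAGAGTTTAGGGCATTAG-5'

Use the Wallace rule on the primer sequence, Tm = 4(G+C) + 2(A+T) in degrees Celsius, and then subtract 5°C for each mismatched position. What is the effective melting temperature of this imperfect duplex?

49°C

Primer base counts: A=5, T=4, G=2, C=7 → A+T=9, G+C=9
Perfect-match Tm = 2(9) + 4(9) = 18 + 36 = 54°C
Mismatches (positions where the bases are not complementary): 1 (at position 9)
Effective Tm = 54 − 1×5 = 54 − 5 = 49°C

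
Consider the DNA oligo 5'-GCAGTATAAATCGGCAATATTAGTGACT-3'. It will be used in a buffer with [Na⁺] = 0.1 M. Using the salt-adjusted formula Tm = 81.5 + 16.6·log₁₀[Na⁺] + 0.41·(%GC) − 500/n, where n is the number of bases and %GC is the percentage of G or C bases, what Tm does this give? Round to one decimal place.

61.7°C

Length n = 28. Scanning the sequence gives G=6, T=8, A=10, C=4.
G+C = 10, so %GC = 10/28 × 100 = 35.714%
Salt term: 16.6 × (-1) = -16.6
GC term: 0.41 × 35.714 = 14.643; length term: −500/28 = −17.857
Tm = 81.5 + (-16.6) + 14.643 − 17.857 = 61.686 → 61.7°C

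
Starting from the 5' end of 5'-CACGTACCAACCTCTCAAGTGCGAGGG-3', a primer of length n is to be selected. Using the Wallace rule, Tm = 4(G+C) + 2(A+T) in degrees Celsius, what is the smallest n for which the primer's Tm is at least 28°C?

First 8 bases: CACGTACC → Tm = 26°C (< 28°C)
First 9 bases: CACGTACCA → Tm = 28°C (≥ 28°C)
Each additional base adds 2°C (A/T) or 4°C (G/C), so Tm is non-decreasing in n; n = 9 is the first length to reach 28°C.

n = 9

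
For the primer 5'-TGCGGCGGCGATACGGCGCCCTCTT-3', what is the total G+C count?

18

Counting bases: T=5, C=9, A=2, G=9
Total G or C: 9 + 9 = 18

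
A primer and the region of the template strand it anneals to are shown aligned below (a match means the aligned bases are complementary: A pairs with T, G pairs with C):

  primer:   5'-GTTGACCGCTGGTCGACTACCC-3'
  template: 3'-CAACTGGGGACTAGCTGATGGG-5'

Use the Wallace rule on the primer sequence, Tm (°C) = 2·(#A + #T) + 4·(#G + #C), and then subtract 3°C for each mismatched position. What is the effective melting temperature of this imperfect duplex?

66°C

Primer base counts: A=3, T=5, G=6, C=8 → A+T=8, G+C=14
Perfect-match Tm = 2(8) + 4(14) = 16 + 56 = 72°C
Mismatches (positions where the bases are not complementary): 2 (at positions 8, 12)
Effective Tm = 72 − 2×3 = 72 − 6 = 66°C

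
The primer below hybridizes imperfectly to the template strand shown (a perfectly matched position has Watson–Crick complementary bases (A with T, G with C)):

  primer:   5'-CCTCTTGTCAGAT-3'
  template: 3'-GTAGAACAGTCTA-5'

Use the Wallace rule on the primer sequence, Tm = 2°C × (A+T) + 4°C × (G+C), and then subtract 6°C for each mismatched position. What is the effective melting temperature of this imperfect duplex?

32°C

Primer base counts: A=2, T=5, G=2, C=4 → A+T=7, G+C=6
Perfect-match Tm = 2(7) + 4(6) = 14 + 24 = 38°C
Mismatches (positions where the bases are not complementary): 1 (at position 2)
Effective Tm = 38 − 1×6 = 38 − 6 = 32°C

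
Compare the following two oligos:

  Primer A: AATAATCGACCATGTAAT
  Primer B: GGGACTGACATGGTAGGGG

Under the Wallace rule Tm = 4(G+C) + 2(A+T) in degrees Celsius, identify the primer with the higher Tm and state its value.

Primer A: A+T=13, G+C=5 → Tm = 2(13)+4(5) = 46°C
Primer B: A+T=7, G+C=12 → Tm = 2(7)+4(12) = 62°C
46°C vs 62°C → primer B is higher.

Primer B, 62°C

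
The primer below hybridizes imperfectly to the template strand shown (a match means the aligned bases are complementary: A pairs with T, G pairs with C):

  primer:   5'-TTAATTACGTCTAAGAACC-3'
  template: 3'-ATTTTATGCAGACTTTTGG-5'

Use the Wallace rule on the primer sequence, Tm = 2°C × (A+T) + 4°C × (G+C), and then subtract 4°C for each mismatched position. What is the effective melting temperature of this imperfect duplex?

34°C

Primer base counts: A=7, T=6, G=2, C=4 → A+T=13, G+C=6
Perfect-match Tm = 2(13) + 4(6) = 26 + 24 = 50°C
Mismatches (positions where the bases are not complementary): 4 (at positions 2, 5, 13, 15)
Effective Tm = 50 − 4×4 = 50 − 16 = 34°C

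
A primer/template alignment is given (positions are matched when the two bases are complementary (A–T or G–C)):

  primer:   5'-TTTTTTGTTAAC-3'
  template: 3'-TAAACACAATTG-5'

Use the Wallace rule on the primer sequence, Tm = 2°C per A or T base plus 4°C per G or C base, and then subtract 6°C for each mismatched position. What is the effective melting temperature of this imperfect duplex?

Primer base counts: A=2, T=8, G=1, C=1 → A+T=10, G+C=2
Perfect-match Tm = 2(10) + 4(2) = 20 + 8 = 28°C
Mismatches (positions where the bases are not complementary): 2 (at positions 1, 5)
Effective Tm = 28 − 2×6 = 28 − 12 = 16°C

16°C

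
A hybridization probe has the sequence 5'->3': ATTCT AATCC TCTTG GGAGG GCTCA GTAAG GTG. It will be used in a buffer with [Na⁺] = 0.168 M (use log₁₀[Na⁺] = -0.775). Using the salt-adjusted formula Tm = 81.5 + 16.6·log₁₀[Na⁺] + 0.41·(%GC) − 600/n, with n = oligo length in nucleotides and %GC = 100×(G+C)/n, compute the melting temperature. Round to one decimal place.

70.3°C

Length n = 33. G=10, T=10, C=6, A=7
G+C = 16, so %GC = 16/33 × 100 = 48.485%
Salt term: 16.6 × (-0.775) = -12.865
GC term: 0.41 × 48.485 = 19.879; length term: −600/33 = −18.182
Tm = 81.5 + (-12.865) + 19.879 − 18.182 = 70.332 → 70.3°C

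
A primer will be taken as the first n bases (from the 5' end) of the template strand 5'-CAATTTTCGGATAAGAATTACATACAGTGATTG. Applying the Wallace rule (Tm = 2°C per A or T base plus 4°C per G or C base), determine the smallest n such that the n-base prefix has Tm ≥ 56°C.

n = 22

First 21 bases: CAATTTTCGGATAAGAATTAC → Tm = 54°C (< 56°C)
First 22 bases: CAATTTTCGGATAAGAATTACA → Tm = 56°C (≥ 56°C)
Each additional base adds 2°C (A/T) or 4°C (G/C), so Tm is non-decreasing in n; n = 22 is the first length to reach 56°C.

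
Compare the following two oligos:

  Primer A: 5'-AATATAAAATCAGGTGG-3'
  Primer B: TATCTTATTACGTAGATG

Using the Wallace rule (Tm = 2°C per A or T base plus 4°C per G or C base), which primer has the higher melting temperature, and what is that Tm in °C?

Primer B, 46°C

Primer A: A+T=12, G+C=5 → Tm = 2(12)+4(5) = 44°C
Primer B: A+T=13, G+C=5 → Tm = 2(13)+4(5) = 46°C
44°C vs 46°C → primer B is higher.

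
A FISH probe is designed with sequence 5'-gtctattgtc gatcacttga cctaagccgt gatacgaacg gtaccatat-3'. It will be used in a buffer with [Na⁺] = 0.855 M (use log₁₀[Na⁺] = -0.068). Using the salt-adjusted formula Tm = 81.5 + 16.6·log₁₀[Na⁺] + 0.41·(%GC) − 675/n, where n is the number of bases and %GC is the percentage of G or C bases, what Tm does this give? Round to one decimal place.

Length n = 49. Scanning the sequence gives T=14, C=12, G=10, A=13.
G+C = 22, so %GC = 22/49 × 100 = 44.898%
Salt term: 16.6 × (-0.068) = -1.129
GC term: 0.41 × 44.898 = 18.408; length term: −675/49 = −13.776
Tm = 81.5 + (-1.129) + 18.408 − 13.776 = 85.003 → 85.0°C

85.0°C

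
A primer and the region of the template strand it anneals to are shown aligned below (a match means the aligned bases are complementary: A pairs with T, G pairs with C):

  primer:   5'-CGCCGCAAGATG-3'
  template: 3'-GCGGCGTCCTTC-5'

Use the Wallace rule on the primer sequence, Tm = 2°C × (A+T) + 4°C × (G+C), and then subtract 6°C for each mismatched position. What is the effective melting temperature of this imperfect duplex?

Primer base counts: A=3, T=1, G=4, C=4 → A+T=4, G+C=8
Perfect-match Tm = 2(4) + 4(8) = 8 + 32 = 40°C
Mismatches (positions where the bases are not complementary): 2 (at positions 8, 11)
Effective Tm = 40 − 2×6 = 40 − 12 = 28°C

28°C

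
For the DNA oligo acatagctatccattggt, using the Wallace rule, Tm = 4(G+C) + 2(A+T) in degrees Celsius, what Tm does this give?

Counting bases: C=4, A=5, G=3, T=6
So N_AT = 11 and N_GC = 7.
Tm = 4·7 + 2·11 = 28 + 22 = 50°C

50°C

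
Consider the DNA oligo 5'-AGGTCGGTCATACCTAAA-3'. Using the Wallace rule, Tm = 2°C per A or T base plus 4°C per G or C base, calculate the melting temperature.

52°C

Counting bases: G=4, C=4, T=4, A=6
AT pairs contribute 10, GC pairs contribute 8.
Tm = 4·8 + 2·10 = 32 + 20 = 52°C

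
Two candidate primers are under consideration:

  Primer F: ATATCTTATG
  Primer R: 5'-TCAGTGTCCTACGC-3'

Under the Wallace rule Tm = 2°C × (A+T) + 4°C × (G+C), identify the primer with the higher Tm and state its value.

Primer F: A+T=8, G+C=2 → Tm = 2(8)+4(2) = 24°C
Primer R: A+T=6, G+C=8 → Tm = 2(6)+4(8) = 44°C
24°C vs 44°C → primer R is higher.

Primer R, 44°C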